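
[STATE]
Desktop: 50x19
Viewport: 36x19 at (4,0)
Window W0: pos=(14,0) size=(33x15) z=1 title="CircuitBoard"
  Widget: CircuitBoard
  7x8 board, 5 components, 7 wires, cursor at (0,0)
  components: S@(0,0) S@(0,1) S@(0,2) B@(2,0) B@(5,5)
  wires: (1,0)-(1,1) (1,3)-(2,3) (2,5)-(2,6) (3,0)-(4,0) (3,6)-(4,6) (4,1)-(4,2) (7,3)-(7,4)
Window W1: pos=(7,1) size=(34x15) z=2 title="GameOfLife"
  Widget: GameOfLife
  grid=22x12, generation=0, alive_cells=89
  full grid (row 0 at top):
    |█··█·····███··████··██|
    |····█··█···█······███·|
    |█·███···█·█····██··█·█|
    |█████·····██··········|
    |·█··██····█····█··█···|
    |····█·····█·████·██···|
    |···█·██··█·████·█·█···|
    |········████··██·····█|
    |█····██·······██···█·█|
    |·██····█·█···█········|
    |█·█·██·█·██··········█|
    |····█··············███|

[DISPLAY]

          ┏━━━━━━━━━━━━━━━━━━━━━━━━━
   ┏━━━━━━━━━━━━━━━━━━━━━━━━━━━━━━━━
   ┃ GameOfLife                     
   ┠────────────────────────────────
   ┃Gen: 0                          
   ┃····█··█···█······███·          
   ┃█·███···█·█····██··█·█          
   ┃█████·····██··········          
   ┃·█··██····█····█··█···          
   ┃····█·····█·████·██···          
   ┃···█·██··█·████·█·█···          
   ┃········████··██·····█          
   ┃█····██·······██···█·█          
   ┃·██····█·█···█········          
   ┃█·█·██·█·██··········█          
   ┗━━━━━━━━━━━━━━━━━━━━━━━━━━━━━━━━
                                    
                                    
                                    


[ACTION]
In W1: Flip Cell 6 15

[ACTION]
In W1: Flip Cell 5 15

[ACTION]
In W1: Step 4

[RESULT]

          ┏━━━━━━━━━━━━━━━━━━━━━━━━━
   ┏━━━━━━━━━━━━━━━━━━━━━━━━━━━━━━━━
   ┃ GameOfLife                     
   ┠────────────────────────────────
   ┃Gen: 4                          
   ┃··········██·██·█···█·          
   ┃██·········███····█·██          
   ┃············██···█···█          
   ┃██··········█·····███·          
   ┃···██·███·█···········          
   ┃···██·███·█·······███·          
   ┃·██·█·█············█··          
   ┃·██··█·████·······██··          
   ┃····█·····██········█·          
   ┃·███·██·█·█·········█·          
   ┗━━━━━━━━━━━━━━━━━━━━━━━━━━━━━━━━
                                    
                                    
                                    


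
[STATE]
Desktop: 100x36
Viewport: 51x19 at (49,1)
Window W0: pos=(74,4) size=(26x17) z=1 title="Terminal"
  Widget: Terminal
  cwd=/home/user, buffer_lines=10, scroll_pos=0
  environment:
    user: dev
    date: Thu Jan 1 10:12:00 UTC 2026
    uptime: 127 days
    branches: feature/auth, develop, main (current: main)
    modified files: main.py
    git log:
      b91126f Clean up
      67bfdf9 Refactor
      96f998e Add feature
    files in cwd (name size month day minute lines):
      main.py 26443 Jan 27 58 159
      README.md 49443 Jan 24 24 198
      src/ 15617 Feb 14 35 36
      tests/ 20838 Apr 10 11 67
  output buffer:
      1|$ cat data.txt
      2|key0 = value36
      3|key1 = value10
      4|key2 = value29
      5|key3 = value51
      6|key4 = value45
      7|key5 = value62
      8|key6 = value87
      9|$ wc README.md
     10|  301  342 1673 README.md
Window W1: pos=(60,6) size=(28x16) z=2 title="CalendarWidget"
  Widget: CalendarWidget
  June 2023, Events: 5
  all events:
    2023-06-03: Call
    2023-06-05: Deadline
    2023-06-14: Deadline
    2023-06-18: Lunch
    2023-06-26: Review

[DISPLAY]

                                                   
                                                   
                                                   
                         ┏━━━━━━━━━━━━━━━━━━━━━━━━┓
                         ┃ Terminal               ┃
           ┏━━━━━━━━━━━━━━━━━━━━━━━━━━┓───────────┨
           ┃ CalendarWidget           ┃t          ┃
           ┠──────────────────────────┨6          ┃
           ┃        June 2023         ┃0          ┃
           ┃Mo Tu We Th Fr Sa Su      ┃9          ┃
           ┃          1  2  3*  4     ┃1          ┃
           ┃ 5*  6  7  8  9 10 11     ┃5          ┃
           ┃12 13 14* 15 16 17 18*    ┃2          ┃
           ┃19 20 21 22 23 24 25      ┃7          ┃
           ┃26* 27 28 29 30           ┃d          ┃
           ┃                          ┃73 README.m┃
           ┃                          ┃           ┃
           ┃                          ┃           ┃
           ┃                          ┃           ┃


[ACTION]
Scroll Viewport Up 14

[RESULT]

                                                   
                                                   
                                                   
                                                   
                         ┏━━━━━━━━━━━━━━━━━━━━━━━━┓
                         ┃ Terminal               ┃
           ┏━━━━━━━━━━━━━━━━━━━━━━━━━━┓───────────┨
           ┃ CalendarWidget           ┃t          ┃
           ┠──────────────────────────┨6          ┃
           ┃        June 2023         ┃0          ┃
           ┃Mo Tu We Th Fr Sa Su      ┃9          ┃
           ┃          1  2  3*  4     ┃1          ┃
           ┃ 5*  6  7  8  9 10 11     ┃5          ┃
           ┃12 13 14* 15 16 17 18*    ┃2          ┃
           ┃19 20 21 22 23 24 25      ┃7          ┃
           ┃26* 27 28 29 30           ┃d          ┃
           ┃                          ┃73 README.m┃
           ┃                          ┃           ┃
           ┃                          ┃           ┃


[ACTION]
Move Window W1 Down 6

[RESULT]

                                                   
                                                   
                                                   
                                                   
                         ┏━━━━━━━━━━━━━━━━━━━━━━━━┓
                         ┃ Terminal               ┃
                         ┠────────────────────────┨
                         ┃$ cat data.txt          ┃
                         ┃key0 = value36          ┃
                         ┃key1 = value10          ┃
                         ┃key2 = value29          ┃
                         ┃key3 = value51          ┃
           ┏━━━━━━━━━━━━━━━━━━━━━━━━━━┓5          ┃
           ┃ CalendarWidget           ┃2          ┃
           ┠──────────────────────────┨7          ┃
           ┃        June 2023         ┃d          ┃
           ┃Mo Tu We Th Fr Sa Su      ┃73 README.m┃
           ┃          1  2  3*  4     ┃           ┃
           ┃ 5*  6  7  8  9 10 11     ┃           ┃


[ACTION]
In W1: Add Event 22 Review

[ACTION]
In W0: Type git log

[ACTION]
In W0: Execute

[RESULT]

                                                   
                                                   
                                                   
                                                   
                         ┏━━━━━━━━━━━━━━━━━━━━━━━━┓
                         ┃ Terminal               ┃
                         ┠────────────────────────┨
                         ┃key1 = value10          ┃
                         ┃key2 = value29          ┃
                         ┃key3 = value51          ┃
                         ┃key4 = value45          ┃
                         ┃key5 = value62          ┃
           ┏━━━━━━━━━━━━━━━━━━━━━━━━━━┓7          ┃
           ┃ CalendarWidget           ┃d          ┃
           ┠──────────────────────────┨73 README.m┃
           ┃        June 2023         ┃           ┃
           ┃Mo Tu We Th Fr Sa Su      ┃ up        ┃
           ┃          1  2  3*  4     ┃tor        ┃
           ┃ 5*  6  7  8  9 10 11     ┃eature     ┃


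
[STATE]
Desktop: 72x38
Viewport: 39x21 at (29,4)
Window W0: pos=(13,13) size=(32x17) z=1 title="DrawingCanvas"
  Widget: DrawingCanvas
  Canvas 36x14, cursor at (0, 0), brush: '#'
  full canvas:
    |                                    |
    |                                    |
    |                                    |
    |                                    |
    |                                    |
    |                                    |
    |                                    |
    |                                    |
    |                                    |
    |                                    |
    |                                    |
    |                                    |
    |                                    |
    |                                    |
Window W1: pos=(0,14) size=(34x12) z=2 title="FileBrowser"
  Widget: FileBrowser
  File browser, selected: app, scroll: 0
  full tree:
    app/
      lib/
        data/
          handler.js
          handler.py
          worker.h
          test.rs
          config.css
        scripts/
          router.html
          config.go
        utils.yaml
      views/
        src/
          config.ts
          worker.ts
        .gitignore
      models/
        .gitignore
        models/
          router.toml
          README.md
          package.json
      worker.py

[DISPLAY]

                                       
                                       
                                       
                                       
                                       
                                       
                                       
                                       
                                       
━━━━━━━━━━━━━━━┓                       
━━━━┓          ┃                       
    ┃──────────┨                       
────┨          ┃                       
    ┃          ┃                       
    ┃          ┃                       
    ┃          ┃                       
    ┃          ┃                       
    ┃          ┃                       
    ┃          ┃                       
    ┃          ┃                       
    ┃          ┃                       


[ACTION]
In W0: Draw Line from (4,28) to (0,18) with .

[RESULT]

                                       
                                       
                                       
                                       
                                       
                                       
                                       
                                       
                                       
━━━━━━━━━━━━━━━┓                       
━━━━┓          ┃                       
    ┃──────────┨                       
────┨          ┃                       
    ┃..        ┃                       
    ┃  ...     ┃                       
    ┃     ..   ┃                       
    ┃       .. ┃                       
    ┃          ┃                       
    ┃          ┃                       
    ┃          ┃                       
    ┃          ┃                       


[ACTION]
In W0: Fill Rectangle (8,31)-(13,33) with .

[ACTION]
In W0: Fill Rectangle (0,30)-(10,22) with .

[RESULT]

                                       
                                       
                                       
                                       
                                       
                                       
                                       
                                       
                                       
━━━━━━━━━━━━━━━┓                       
━━━━┓          ┃                       
    ┃──────────┨                       
────┨  ........┃                       
    ┃..........┃                       
    ┃  ........┃                       
    ┃  ........┃                       
    ┃  ........┃                       
    ┃  ........┃                       
    ┃  ........┃                       
    ┃  ........┃                       
    ┃  ........┃                       


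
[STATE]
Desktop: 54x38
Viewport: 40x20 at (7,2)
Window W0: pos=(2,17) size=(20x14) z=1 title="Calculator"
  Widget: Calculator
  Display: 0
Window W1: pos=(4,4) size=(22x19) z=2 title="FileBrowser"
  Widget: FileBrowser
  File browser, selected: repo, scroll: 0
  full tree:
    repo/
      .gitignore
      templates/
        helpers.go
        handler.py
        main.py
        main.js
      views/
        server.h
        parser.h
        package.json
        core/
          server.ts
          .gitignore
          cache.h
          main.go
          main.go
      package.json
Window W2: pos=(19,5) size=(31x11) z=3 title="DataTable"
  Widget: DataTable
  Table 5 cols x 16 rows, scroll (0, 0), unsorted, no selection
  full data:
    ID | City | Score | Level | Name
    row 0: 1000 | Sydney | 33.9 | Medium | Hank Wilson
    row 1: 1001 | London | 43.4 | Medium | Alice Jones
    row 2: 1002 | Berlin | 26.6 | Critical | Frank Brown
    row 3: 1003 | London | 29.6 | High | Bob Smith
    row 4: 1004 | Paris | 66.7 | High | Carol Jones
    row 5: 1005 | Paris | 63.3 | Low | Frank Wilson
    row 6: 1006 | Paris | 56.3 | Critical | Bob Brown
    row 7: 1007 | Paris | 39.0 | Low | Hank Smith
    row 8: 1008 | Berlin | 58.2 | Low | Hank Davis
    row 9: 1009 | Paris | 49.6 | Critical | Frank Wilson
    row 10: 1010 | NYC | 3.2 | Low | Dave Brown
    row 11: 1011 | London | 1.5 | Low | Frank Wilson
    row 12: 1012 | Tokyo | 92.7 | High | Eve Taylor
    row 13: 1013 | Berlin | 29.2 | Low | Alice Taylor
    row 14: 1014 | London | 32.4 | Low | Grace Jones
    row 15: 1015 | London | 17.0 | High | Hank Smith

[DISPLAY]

                                        
                                        
━━━━━━━━━━━━━━━━━━┓                     
ileBrowser  ┏━━━━━━━━━━━━━━━━━━━━━━━━━━━
────────────┃ DataTable                 
[-] repo/   ┠───────────────────────────
  .gitignore┃ID  │City  │Score│Level   │
  [+] templa┃────┼──────┼─────┼────────┼
  [+] views/┃1000│Sydney│33.9 │Medium  │
  package.js┃1001│London│43.4 │Medium  │
            ┃1002│Berlin│26.6 │Critical│
            ┃1003│London│29.6 │High    │
            ┃1004│Paris │66.7 │High    │
            ┗━━━━━━━━━━━━━━━━━━━━━━━━━━━
                  ┃                     
                  ┃                     
                  ┃                     
                  ┃                     
                  ┃                     
                  ┃                     


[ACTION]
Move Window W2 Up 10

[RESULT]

            ┠───────────────────────────
            ┃ID  │City  │Score│Level   │
━━━━━━━━━━━━┃────┼──────┼─────┼────────┼
ileBrowser  ┃1000│Sydney│33.9 │Medium  │
────────────┃1001│London│43.4 │Medium  │
[-] repo/   ┃1002│Berlin│26.6 │Critical│
  .gitignore┃1003│London│29.6 │High    │
  [+] templa┃1004│Paris │66.7 │High    │
  [+] views/┗━━━━━━━━━━━━━━━━━━━━━━━━━━━
  package.json    ┃                     
                  ┃                     
                  ┃                     
                  ┃                     
                  ┃                     
                  ┃                     
                  ┃                     
                  ┃                     
                  ┃                     
                  ┃                     
                  ┃                     


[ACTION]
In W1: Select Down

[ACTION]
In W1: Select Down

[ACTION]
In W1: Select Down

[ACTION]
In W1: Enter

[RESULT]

            ┠───────────────────────────
            ┃ID  │City  │Score│Level   │
━━━━━━━━━━━━┃────┼──────┼─────┼────────┼
ileBrowser  ┃1000│Sydney│33.9 │Medium  │
────────────┃1001│London│43.4 │Medium  │
[-] repo/   ┃1002│Berlin│26.6 │Critical│
  .gitignore┃1003│London│29.6 │High    │
  [+] templa┃1004│Paris │66.7 │High    │
> [-] views/┗━━━━━━━━━━━━━━━━━━━━━━━━━━━
    server.h      ┃                     
    parser.h      ┃                     
    package.json  ┃                     
    [+] core/     ┃                     
  package.json    ┃                     
                  ┃                     
                  ┃                     
                  ┃                     
                  ┃                     
                  ┃                     
                  ┃                     


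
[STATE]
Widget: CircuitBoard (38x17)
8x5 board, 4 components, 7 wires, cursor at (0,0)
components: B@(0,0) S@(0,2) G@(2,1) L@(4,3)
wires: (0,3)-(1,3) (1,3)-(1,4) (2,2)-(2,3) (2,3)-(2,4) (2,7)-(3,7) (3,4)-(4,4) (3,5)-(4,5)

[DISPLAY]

   0 1 2 3 4 5 6 7                    
0  [B]      S   ·                     
                │                     
1               · ─ ·                 
                                      
2       G   · ─ · ─ ·           ·     
                                │     
3                   ·   ·       ·     
                    │   │             
4               L   ·   ·             
Cursor: (0,0)                         
                                      
                                      
                                      
                                      
                                      
                                      


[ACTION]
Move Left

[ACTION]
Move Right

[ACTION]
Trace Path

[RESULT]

   0 1 2 3 4 5 6 7                    
0   B  [.]  S   ·                     
                │                     
1               · ─ ·                 
                                      
2       G   · ─ · ─ ·           ·     
                                │     
3                   ·   ·       ·     
                    │   │             
4               L   ·   ·             
Cursor: (0,1)  Trace: No connections  
                                      
                                      
                                      
                                      
                                      
                                      


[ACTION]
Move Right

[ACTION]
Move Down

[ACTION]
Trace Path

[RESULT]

   0 1 2 3 4 5 6 7                    
0   B       S   ·                     
                │                     
1          [.]  · ─ ·                 
                                      
2       G   · ─ · ─ ·           ·     
                                │     
3                   ·   ·       ·     
                    │   │             
4               L   ·   ·             
Cursor: (1,2)  Trace: No connections  
                                      
                                      
                                      
                                      
                                      
                                      


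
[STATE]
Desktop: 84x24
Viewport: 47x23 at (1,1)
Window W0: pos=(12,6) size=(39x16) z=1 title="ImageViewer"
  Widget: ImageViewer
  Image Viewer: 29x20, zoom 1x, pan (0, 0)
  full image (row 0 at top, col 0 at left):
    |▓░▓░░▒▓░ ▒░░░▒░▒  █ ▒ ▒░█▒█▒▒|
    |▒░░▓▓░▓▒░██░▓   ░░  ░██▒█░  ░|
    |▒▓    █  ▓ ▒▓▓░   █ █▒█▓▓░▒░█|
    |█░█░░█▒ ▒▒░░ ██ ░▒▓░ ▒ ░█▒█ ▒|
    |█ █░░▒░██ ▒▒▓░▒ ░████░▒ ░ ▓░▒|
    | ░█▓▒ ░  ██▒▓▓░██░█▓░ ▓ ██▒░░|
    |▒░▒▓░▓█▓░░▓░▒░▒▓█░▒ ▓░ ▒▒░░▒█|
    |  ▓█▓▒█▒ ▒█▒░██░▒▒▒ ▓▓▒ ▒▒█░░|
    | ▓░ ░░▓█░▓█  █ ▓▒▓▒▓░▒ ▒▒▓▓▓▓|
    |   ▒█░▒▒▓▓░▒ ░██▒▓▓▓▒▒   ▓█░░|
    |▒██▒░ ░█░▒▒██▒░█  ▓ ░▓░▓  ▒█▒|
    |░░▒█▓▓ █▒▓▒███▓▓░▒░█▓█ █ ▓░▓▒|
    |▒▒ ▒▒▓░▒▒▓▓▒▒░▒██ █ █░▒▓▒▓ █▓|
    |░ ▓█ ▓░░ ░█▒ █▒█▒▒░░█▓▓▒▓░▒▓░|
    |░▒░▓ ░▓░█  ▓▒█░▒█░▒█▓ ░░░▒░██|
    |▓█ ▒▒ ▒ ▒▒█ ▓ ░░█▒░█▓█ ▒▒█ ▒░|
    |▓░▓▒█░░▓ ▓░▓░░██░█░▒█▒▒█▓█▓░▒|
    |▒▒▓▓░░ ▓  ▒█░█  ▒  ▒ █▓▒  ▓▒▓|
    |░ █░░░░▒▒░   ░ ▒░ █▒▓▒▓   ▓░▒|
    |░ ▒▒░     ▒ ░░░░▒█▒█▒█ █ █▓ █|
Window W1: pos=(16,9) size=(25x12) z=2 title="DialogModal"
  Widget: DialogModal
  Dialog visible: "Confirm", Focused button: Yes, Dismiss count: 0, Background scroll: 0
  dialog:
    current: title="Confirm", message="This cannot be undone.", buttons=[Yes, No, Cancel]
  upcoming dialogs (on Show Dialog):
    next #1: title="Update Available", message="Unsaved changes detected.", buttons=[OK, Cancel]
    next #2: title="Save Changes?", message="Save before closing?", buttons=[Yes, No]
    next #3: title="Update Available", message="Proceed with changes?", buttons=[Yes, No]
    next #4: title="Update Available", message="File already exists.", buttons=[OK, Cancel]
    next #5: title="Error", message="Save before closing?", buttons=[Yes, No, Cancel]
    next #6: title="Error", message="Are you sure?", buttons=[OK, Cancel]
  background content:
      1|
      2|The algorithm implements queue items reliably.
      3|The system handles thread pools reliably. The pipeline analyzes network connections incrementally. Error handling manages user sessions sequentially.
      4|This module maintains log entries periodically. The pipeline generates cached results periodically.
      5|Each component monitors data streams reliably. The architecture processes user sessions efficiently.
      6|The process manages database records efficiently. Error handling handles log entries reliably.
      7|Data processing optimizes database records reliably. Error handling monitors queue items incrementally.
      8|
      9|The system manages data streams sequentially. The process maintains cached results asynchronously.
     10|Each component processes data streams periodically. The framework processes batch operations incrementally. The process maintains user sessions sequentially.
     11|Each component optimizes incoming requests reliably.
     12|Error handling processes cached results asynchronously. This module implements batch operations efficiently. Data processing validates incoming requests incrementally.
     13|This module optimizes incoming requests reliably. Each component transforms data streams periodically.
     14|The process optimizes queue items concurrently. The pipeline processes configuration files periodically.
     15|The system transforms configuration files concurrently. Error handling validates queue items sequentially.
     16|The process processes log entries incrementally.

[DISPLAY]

                                               
                                               
                                               
                                               
                                               
           ┏━━━━━━━━━━━━━━━━━━━━━━━━━━━━━━━━━━━
           ┃ ImageViewer                       
           ┠───────────────────────────────────
           ┃▓░▓┏━━━━━━━━━━━━━━━━━━━━━━━┓▒      
           ┃▒░░┃ DialogModal           ┃░      
           ┃▒▓ ┠───────────────────────┨█      
           ┃█░█┃                       ┃▒      
           ┃█ █┃Th┌─────────────────┐nt┃▒      
           ┃ ░█┃Th│     Confirm     │re┃░      
           ┃▒░▒┃Th│This cannot be un│ l┃█      
           ┃  ▓┃Ea│[Yes]  No   Cance│rs┃░      
           ┃ ▓░┃Th└─────────────────┘at┃▓      
           ┃   ┃Data processing optimiz┃░      
           ┃▒██┃                       ┃▒      
           ┃░░▒┗━━━━━━━━━━━━━━━━━━━━━━━┛▒      
           ┗━━━━━━━━━━━━━━━━━━━━━━━━━━━━━━━━━━━
                                               
                                               


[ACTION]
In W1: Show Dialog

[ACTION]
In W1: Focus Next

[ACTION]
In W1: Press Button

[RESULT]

                                               
                                               
                                               
                                               
                                               
           ┏━━━━━━━━━━━━━━━━━━━━━━━━━━━━━━━━━━━
           ┃ ImageViewer                       
           ┠───────────────────────────────────
           ┃▓░▓┏━━━━━━━━━━━━━━━━━━━━━━━┓▒      
           ┃▒░░┃ DialogModal           ┃░      
           ┃▒▓ ┠───────────────────────┨█      
           ┃█░█┃                       ┃▒      
           ┃█ █┃The algorithm implement┃▒      
           ┃ ░█┃The system handles thre┃░      
           ┃▒░▒┃This module maintains l┃█      
           ┃  ▓┃Each component monitors┃░      
           ┃ ▓░┃The process manages dat┃▓      
           ┃   ┃Data processing optimiz┃░      
           ┃▒██┃                       ┃▒      
           ┃░░▒┗━━━━━━━━━━━━━━━━━━━━━━━┛▒      
           ┗━━━━━━━━━━━━━━━━━━━━━━━━━━━━━━━━━━━
                                               
                                               


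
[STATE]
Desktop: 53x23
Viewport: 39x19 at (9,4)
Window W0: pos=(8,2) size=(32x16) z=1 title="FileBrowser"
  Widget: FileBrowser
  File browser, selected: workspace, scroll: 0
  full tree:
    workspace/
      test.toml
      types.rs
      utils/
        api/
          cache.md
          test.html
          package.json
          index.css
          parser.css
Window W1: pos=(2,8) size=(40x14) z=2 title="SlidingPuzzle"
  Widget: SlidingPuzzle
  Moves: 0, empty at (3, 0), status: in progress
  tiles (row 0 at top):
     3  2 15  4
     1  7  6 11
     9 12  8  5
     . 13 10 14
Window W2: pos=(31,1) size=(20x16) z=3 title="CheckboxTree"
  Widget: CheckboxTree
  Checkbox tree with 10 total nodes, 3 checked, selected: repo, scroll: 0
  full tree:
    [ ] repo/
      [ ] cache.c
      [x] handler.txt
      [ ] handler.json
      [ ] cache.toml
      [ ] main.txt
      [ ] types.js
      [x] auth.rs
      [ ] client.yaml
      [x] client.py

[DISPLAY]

──────────────────────┃>[-] repo/      
> [-] workspace/      ┃   [ ] cache.c  
    test.toml         ┃   [x] handler.t
    types.rs          ┃   [ ] handler.j
━━━━━━━━━━━━━━━━━━━━━━┃   [ ] cache.tom
ngPuzzle              ┃   [ ] main.txt 
──────────────────────┃   [ ] types.js 
────┬────┬────┐       ┃   [x] auth.rs  
  2 │ 15 │  4 │       ┃   [ ] client.ya
────┼────┼────┤       ┃   [x] client.py
  7 │  6 │ 11 │       ┃                
────┼────┼────┤       ┃                
 12 │  8 │  5 │       ┗━━━━━━━━━━━━━━━━
────┼────┼────┤                 ┃      
 13 │ 10 │ 14 │                 ┃      
────┴────┴────┘                 ┃      
 0                              ┃      
━━━━━━━━━━━━━━━━━━━━━━━━━━━━━━━━┛      
                                       


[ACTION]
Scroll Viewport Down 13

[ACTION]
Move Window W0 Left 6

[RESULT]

──────────────────────┃>[-] repo/      
workspace/            ┃   [ ] cache.c  
st.toml               ┃   [x] handler.t
pes.rs                ┃   [ ] handler.j
━━━━━━━━━━━━━━━━━━━━━━┃   [ ] cache.tom
ngPuzzle              ┃   [ ] main.txt 
──────────────────────┃   [ ] types.js 
────┬────┬────┐       ┃   [x] auth.rs  
  2 │ 15 │  4 │       ┃   [ ] client.ya
────┼────┼────┤       ┃   [x] client.py
  7 │  6 │ 11 │       ┃                
────┼────┼────┤       ┃                
 12 │  8 │  5 │       ┗━━━━━━━━━━━━━━━━
────┼────┼────┤                 ┃      
 13 │ 10 │ 14 │                 ┃      
────┴────┴────┘                 ┃      
 0                              ┃      
━━━━━━━━━━━━━━━━━━━━━━━━━━━━━━━━┛      
                                       


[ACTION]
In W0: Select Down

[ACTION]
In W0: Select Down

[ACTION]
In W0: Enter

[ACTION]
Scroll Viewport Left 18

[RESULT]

  ┠────────────────────────────┃>[-] re
  ┃  [-] workspace/            ┃   [ ] 
  ┃    test.toml               ┃   [x] 
  ┃  > types.rs                ┃   [ ] 
  ┏━━━━━━━━━━━━━━━━━━━━━━━━━━━━┃   [ ] 
  ┃ SlidingPuzzle              ┃   [ ] 
  ┠────────────────────────────┃   [ ] 
  ┃┌────┬────┬────┬────┐       ┃   [x] 
  ┃│  3 │  2 │ 15 │  4 │       ┃   [ ] 
  ┃├────┼────┼────┼────┤       ┃   [x] 
  ┃│  1 │  7 │  6 │ 11 │       ┃       
  ┃├────┼────┼────┼────┤       ┃       
  ┃│  9 │ 12 │  8 │  5 │       ┗━━━━━━━
  ┃├────┼────┼────┼────┤               
  ┃│    │ 13 │ 10 │ 14 │               
  ┃└────┴────┴────┴────┘               
  ┃Moves: 0                            
  ┗━━━━━━━━━━━━━━━━━━━━━━━━━━━━━━━━━━━━
                                       


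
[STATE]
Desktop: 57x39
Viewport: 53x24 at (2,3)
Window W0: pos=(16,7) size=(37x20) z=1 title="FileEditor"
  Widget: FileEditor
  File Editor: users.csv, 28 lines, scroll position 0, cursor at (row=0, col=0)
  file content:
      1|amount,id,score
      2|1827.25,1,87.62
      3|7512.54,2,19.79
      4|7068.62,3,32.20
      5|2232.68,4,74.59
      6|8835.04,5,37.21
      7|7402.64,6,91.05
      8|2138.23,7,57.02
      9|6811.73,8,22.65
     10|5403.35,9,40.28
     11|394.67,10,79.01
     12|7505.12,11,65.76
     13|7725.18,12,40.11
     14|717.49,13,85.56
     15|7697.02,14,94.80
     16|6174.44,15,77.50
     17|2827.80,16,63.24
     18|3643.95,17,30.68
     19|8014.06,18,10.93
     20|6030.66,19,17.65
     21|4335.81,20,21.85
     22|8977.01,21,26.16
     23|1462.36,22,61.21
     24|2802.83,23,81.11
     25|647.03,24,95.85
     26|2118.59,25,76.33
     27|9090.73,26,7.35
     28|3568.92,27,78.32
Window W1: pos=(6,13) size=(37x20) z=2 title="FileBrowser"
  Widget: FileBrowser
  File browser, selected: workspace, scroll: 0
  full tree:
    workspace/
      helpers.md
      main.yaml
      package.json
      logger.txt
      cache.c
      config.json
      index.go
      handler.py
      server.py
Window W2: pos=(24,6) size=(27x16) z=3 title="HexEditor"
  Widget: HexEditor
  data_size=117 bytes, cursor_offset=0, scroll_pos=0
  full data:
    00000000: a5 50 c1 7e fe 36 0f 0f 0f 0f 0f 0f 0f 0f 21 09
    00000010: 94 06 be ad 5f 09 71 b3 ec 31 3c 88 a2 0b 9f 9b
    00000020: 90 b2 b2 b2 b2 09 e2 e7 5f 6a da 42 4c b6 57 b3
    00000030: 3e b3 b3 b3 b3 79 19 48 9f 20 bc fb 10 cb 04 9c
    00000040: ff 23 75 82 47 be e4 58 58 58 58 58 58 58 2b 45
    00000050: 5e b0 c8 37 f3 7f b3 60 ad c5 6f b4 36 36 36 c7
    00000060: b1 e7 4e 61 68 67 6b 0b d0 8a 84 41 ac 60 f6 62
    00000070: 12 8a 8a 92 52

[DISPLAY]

                                                     
                                                     
                                                     
                      ┏━━━━━━━━━━━━━━━━━━━━━━━━━┓    
              ┏━━━━━━━┃ HexEditor               ┃━┓  
              ┃ FileEd┠─────────────────────────┨ ┃  
              ┠───────┃00000000  A5 50 c1 7e fe ┃─┨  
              ┃█mount,┃00000010  94 06 be ad 5f ┃▲┃  
              ┃1827.25┃00000020  90 b2 b2 b2 b2 ┃█┃  
              ┃7512.54┃00000030  3e b3 b3 b3 b3 ┃░┃  
    ┏━━━━━━━━━━━━━━━━━┃00000040  ff 23 75 82 47 ┃░┃  
    ┃ FileBrowser     ┃00000050  5e b0 c8 37 f3 ┃░┃  
    ┠─────────────────┃00000060  b1 e7 4e 61 68 ┃░┃  
    ┃> [-] workspace/ ┃00000070  12 8a 8a 92 52 ┃░┃  
    ┃    helpers.md   ┃                         ┃░┃  
    ┃    main.yaml    ┃                         ┃░┃  
    ┃    package.json ┃                         ┃░┃  
    ┃    logger.txt   ┃                         ┃░┃  
    ┃    cache.c      ┗━━━━━━━━━━━━━━━━━━━━━━━━━┛░┃  
    ┃    config.json                    ┃        ░┃  
    ┃    index.go                       ┃        ░┃  
    ┃    handler.py                     ┃        ░┃  
    ┃    server.py                      ┃        ▼┃  
    ┃                                   ┃━━━━━━━━━┛  


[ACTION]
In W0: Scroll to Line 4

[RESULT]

                                                     
                                                     
                                                     
                      ┏━━━━━━━━━━━━━━━━━━━━━━━━━┓    
              ┏━━━━━━━┃ HexEditor               ┃━┓  
              ┃ FileEd┠─────────────────────────┨ ┃  
              ┠───────┃00000000  A5 50 c1 7e fe ┃─┨  
              ┃7068.62┃00000010  94 06 be ad 5f ┃▲┃  
              ┃2232.68┃00000020  90 b2 b2 b2 b2 ┃░┃  
              ┃8835.04┃00000030  3e b3 b3 b3 b3 ┃░┃  
    ┏━━━━━━━━━━━━━━━━━┃00000040  ff 23 75 82 47 ┃░┃  
    ┃ FileBrowser     ┃00000050  5e b0 c8 37 f3 ┃█┃  
    ┠─────────────────┃00000060  b1 e7 4e 61 68 ┃░┃  
    ┃> [-] workspace/ ┃00000070  12 8a 8a 92 52 ┃░┃  
    ┃    helpers.md   ┃                         ┃░┃  
    ┃    main.yaml    ┃                         ┃░┃  
    ┃    package.json ┃                         ┃░┃  
    ┃    logger.txt   ┃                         ┃░┃  
    ┃    cache.c      ┗━━━━━━━━━━━━━━━━━━━━━━━━━┛░┃  
    ┃    config.json                    ┃        ░┃  
    ┃    index.go                       ┃        ░┃  
    ┃    handler.py                     ┃        ░┃  
    ┃    server.py                      ┃        ▼┃  
    ┃                                   ┃━━━━━━━━━┛  


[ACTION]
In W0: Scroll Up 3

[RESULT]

                                                     
                                                     
                                                     
                      ┏━━━━━━━━━━━━━━━━━━━━━━━━━┓    
              ┏━━━━━━━┃ HexEditor               ┃━┓  
              ┃ FileEd┠─────────────────────────┨ ┃  
              ┠───────┃00000000  A5 50 c1 7e fe ┃─┨  
              ┃█mount,┃00000010  94 06 be ad 5f ┃▲┃  
              ┃1827.25┃00000020  90 b2 b2 b2 b2 ┃█┃  
              ┃7512.54┃00000030  3e b3 b3 b3 b3 ┃░┃  
    ┏━━━━━━━━━━━━━━━━━┃00000040  ff 23 75 82 47 ┃░┃  
    ┃ FileBrowser     ┃00000050  5e b0 c8 37 f3 ┃░┃  
    ┠─────────────────┃00000060  b1 e7 4e 61 68 ┃░┃  
    ┃> [-] workspace/ ┃00000070  12 8a 8a 92 52 ┃░┃  
    ┃    helpers.md   ┃                         ┃░┃  
    ┃    main.yaml    ┃                         ┃░┃  
    ┃    package.json ┃                         ┃░┃  
    ┃    logger.txt   ┃                         ┃░┃  
    ┃    cache.c      ┗━━━━━━━━━━━━━━━━━━━━━━━━━┛░┃  
    ┃    config.json                    ┃        ░┃  
    ┃    index.go                       ┃        ░┃  
    ┃    handler.py                     ┃        ░┃  
    ┃    server.py                      ┃        ▼┃  
    ┃                                   ┃━━━━━━━━━┛  
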